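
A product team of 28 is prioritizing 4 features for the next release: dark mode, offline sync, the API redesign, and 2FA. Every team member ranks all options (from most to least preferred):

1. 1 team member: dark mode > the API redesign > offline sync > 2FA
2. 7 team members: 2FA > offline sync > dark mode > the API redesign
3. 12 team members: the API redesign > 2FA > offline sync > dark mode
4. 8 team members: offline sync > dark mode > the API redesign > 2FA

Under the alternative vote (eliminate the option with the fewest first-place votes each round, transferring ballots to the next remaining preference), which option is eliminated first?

Round 1: dark mode 1, offline sync 8, the API redesign 12, 2FA 7. Eliminate dark mode.

dark mode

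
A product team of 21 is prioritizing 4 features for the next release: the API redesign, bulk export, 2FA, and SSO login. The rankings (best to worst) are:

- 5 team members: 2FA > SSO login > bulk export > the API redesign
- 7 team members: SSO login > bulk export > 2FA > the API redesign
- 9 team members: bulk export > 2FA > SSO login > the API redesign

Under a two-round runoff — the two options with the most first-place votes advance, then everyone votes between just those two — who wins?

Round 1 first-place votes: the API redesign 0, bulk export 9, 2FA 5, SSO login 7.
bulk export and SSO login advance.
Runoff: bulk export is preferred to SSO login by 9 voters; SSO login by 12.
SSO login wins the runoff.

SSO login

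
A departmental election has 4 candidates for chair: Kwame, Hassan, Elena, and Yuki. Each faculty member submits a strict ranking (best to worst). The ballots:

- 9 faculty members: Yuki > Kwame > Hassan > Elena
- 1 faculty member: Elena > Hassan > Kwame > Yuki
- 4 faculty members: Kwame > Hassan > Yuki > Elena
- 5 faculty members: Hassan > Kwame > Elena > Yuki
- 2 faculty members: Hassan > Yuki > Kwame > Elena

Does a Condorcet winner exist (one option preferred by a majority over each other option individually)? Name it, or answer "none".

Checking pairwise contests:
Yuki beats Kwame 11–10.
Kwame beats Hassan 13–8.
Kwame beats Elena 20–1.
Hassan beats Yuki 12–9.
Every option loses at least one head-to-head, so there is no Condorcet winner.

none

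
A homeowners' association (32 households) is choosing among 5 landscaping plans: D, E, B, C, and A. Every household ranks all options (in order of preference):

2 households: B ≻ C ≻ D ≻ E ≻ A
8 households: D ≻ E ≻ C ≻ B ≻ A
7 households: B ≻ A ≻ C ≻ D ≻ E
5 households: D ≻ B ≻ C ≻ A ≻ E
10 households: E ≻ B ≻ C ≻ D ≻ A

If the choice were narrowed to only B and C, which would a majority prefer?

B

Voters preferring B to C: 24; preferring C to B: 8.
B wins the head-to-head.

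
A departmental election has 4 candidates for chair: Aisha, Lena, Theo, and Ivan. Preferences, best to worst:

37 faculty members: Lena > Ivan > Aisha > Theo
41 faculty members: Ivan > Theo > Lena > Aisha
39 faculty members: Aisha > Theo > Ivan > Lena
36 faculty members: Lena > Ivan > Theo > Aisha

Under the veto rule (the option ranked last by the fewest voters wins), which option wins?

Last-place votes: Aisha 77, Lena 39, Theo 37, Ivan 0.
Ivan is ranked last by the fewest voters, so Ivan wins.

Ivan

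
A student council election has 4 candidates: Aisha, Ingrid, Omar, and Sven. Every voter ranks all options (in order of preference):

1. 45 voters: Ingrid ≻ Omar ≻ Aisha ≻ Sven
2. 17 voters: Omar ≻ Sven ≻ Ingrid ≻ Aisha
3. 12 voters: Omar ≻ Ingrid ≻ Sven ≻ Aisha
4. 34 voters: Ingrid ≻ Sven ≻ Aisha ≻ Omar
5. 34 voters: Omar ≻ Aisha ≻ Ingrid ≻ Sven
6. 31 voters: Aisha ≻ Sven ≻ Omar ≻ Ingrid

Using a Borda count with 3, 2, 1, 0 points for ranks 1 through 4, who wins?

Ingrid

Aisha: 45·1 + 17·0 + 12·0 + 34·1 + 34·2 + 31·3 = 240
Ingrid: 45·3 + 17·1 + 12·2 + 34·3 + 34·1 + 31·0 = 312
Omar: 45·2 + 17·3 + 12·3 + 34·0 + 34·3 + 31·1 = 310
Sven: 45·0 + 17·2 + 12·1 + 34·2 + 34·0 + 31·2 = 176
Ingrid has the highest Borda score (312).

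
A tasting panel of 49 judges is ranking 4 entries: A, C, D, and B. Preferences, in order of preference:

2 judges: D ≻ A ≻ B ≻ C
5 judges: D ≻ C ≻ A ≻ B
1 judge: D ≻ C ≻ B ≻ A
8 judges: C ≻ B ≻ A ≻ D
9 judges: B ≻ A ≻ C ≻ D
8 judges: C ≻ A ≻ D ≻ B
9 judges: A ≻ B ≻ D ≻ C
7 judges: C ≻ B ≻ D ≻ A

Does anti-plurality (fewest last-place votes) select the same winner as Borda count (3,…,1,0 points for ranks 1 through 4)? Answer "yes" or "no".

Anti-plurality — last-place votes: A 8, C 11, D 17, B 13. Winner: A.
Borda — scores: A 78, C 90, D 48, B 78. Winner: C.
The two methods disagree.

no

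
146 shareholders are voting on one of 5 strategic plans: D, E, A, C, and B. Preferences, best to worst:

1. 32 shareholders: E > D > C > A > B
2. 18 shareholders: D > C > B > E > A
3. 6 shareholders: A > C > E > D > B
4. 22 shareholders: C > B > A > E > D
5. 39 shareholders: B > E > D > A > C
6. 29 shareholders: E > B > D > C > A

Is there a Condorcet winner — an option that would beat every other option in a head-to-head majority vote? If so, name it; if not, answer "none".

Checking pairwise contests:
E beats D 128–18.
B beats E 79–67.
D beats A 118–28.
D beats C 118–28.
C beats B 78–68.
Every option loses at least one head-to-head, so there is no Condorcet winner.

none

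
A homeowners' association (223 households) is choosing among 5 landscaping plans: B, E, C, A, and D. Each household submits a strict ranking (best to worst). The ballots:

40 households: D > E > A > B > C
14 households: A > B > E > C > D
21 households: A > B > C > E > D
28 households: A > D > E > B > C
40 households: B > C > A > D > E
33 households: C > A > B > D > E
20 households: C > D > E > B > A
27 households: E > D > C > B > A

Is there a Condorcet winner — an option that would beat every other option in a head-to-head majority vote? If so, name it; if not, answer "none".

none

Checking pairwise contests:
E beats B 115–108.
C beats E 114–109.
B beats C 143–80.
C beats A 120–103.
C beats D 128–95.
Every option loses at least one head-to-head, so there is no Condorcet winner.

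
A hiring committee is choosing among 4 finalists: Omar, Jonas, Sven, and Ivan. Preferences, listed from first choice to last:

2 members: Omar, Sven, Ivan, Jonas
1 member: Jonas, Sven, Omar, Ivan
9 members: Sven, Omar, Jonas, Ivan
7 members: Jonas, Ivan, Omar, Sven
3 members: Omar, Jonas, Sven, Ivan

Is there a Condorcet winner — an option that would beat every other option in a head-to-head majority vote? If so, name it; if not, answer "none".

Omar

Omar vs Jonas: 14–8 for Omar.
Omar vs Sven: 12–10 for Omar.
Omar vs Ivan: 15–7 for Omar.
Omar beats every other option head-to-head.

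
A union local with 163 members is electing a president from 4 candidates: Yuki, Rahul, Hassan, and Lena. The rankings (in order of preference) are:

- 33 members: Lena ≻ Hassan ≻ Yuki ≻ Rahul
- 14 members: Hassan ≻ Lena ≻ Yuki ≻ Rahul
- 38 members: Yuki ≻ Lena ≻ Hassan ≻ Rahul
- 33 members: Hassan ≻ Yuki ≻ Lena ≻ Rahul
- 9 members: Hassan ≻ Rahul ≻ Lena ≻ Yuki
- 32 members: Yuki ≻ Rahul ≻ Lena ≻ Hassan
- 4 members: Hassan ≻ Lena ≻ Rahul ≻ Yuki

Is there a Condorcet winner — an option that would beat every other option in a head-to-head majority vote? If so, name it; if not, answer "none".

none

Checking pairwise contests:
Hassan beats Yuki 93–70.
Yuki beats Rahul 150–13.
Lena beats Hassan 103–60.
Yuki beats Lena 103–60.
Every option loses at least one head-to-head, so there is no Condorcet winner.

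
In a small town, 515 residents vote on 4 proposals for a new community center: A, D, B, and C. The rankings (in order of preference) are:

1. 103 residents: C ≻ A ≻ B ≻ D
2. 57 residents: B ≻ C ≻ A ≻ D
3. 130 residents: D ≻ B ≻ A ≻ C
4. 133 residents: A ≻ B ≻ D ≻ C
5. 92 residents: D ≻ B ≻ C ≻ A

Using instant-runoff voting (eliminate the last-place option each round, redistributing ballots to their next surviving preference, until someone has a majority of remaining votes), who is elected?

D

Round 1: A 133, D 222, B 57, C 103. Eliminate B.
Round 2: A 133, D 222, C 160. Eliminate A.
Round 3: D 355, C 160. D has a majority.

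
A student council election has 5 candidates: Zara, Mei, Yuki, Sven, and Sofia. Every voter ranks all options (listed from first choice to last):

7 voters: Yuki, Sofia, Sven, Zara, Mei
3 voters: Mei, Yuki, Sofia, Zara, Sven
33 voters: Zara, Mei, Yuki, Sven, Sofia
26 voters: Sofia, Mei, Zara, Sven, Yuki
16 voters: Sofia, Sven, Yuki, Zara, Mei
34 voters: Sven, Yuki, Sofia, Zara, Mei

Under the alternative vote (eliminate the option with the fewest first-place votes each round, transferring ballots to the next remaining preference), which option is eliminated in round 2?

Round 1: Zara 33, Mei 3, Yuki 7, Sven 34, Sofia 42. Eliminate Mei.
Round 2: Zara 33, Yuki 10, Sven 34, Sofia 42. Eliminate Yuki.

Yuki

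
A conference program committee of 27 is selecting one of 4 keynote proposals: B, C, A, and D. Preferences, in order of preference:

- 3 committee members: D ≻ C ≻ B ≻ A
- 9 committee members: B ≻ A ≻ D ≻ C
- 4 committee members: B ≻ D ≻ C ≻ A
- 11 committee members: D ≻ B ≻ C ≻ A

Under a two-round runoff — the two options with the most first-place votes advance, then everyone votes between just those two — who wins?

Round 1 first-place votes: B 13, C 0, A 0, D 14.
D and B advance.
Runoff: D is preferred to B by 14 voters; B by 13.
D wins the runoff.

D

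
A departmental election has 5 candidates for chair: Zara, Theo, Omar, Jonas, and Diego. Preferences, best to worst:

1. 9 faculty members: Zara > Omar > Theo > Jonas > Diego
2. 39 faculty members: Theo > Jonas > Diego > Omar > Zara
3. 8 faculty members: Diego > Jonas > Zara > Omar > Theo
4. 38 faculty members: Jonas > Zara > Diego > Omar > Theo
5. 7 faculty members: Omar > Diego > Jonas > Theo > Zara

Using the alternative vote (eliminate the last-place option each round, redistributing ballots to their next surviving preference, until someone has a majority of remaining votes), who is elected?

Jonas

Round 1: Zara 9, Theo 39, Omar 7, Jonas 38, Diego 8. Eliminate Omar.
Round 2: Zara 9, Theo 39, Jonas 38, Diego 15. Eliminate Zara.
Round 3: Theo 48, Jonas 38, Diego 15. Eliminate Diego.
Round 4: Theo 48, Jonas 53. Jonas has a majority.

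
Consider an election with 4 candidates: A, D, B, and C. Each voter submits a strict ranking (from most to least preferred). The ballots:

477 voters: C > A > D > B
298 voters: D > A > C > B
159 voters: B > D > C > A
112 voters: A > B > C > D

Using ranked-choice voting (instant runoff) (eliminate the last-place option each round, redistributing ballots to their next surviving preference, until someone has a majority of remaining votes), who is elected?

C

Round 1: A 112, D 298, B 159, C 477. Eliminate A.
Round 2: D 298, B 271, C 477. Eliminate B.
Round 3: D 457, C 589. C has a majority.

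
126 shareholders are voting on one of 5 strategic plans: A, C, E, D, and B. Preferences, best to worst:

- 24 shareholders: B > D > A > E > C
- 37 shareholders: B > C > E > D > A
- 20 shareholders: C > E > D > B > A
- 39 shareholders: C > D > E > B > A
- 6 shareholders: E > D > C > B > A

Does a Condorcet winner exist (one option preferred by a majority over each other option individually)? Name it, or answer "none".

C

C vs A: 102–24 for C.
C vs E: 96–30 for C.
C vs D: 96–30 for C.
C vs B: 65–61 for C.
C beats every other option head-to-head.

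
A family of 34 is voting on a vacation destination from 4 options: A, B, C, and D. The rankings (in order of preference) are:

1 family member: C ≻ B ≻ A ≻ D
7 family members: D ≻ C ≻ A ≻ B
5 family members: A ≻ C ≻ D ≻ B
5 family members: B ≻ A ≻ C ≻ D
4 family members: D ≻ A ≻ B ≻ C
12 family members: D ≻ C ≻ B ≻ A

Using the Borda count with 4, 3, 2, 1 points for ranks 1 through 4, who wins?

D

A: 1·2 + 7·2 + 5·4 + 5·3 + 4·3 + 12·1 = 75
B: 1·3 + 7·1 + 5·1 + 5·4 + 4·2 + 12·2 = 67
C: 1·4 + 7·3 + 5·3 + 5·2 + 4·1 + 12·3 = 90
D: 1·1 + 7·4 + 5·2 + 5·1 + 4·4 + 12·4 = 108
D has the highest Borda score (108).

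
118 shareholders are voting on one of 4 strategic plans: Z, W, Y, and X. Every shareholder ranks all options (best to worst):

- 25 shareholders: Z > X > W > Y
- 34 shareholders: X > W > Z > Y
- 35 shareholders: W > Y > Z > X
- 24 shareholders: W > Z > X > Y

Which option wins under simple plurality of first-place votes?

First-place votes: Z 25, W 59, Y 0, X 34.
W has the most first-place votes.

W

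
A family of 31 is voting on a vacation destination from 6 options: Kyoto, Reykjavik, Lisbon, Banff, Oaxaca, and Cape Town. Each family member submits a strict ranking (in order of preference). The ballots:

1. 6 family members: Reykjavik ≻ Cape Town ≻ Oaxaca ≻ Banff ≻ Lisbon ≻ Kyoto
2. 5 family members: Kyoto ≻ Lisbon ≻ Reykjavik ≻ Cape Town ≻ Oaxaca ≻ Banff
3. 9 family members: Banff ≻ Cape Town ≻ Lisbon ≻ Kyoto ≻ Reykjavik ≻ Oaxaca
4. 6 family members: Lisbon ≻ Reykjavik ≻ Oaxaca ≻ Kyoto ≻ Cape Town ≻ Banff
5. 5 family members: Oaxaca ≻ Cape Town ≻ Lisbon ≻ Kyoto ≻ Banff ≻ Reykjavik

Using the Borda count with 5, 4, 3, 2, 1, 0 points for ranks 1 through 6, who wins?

Kyoto: 6·0 + 5·5 + 9·2 + 6·2 + 5·2 = 65
Reykjavik: 6·5 + 5·3 + 9·1 + 6·4 + 5·0 = 78
Lisbon: 6·1 + 5·4 + 9·3 + 6·5 + 5·3 = 98
Banff: 6·2 + 5·0 + 9·5 + 6·0 + 5·1 = 62
Oaxaca: 6·3 + 5·1 + 9·0 + 6·3 + 5·5 = 66
Cape Town: 6·4 + 5·2 + 9·4 + 6·1 + 5·4 = 96
Lisbon has the highest Borda score (98).

Lisbon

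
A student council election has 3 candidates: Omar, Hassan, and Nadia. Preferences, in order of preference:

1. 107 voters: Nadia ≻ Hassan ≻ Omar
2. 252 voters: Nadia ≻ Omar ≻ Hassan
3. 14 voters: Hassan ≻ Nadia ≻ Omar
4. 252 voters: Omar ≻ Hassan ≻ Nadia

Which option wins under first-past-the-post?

Nadia

First-place votes: Omar 252, Hassan 14, Nadia 359.
Nadia has the most first-place votes.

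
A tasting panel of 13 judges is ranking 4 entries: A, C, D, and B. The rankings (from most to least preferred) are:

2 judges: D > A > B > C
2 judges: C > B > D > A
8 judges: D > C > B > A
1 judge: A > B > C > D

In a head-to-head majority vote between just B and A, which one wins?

B

Voters preferring B to A: 10; preferring A to B: 3.
B wins the head-to-head.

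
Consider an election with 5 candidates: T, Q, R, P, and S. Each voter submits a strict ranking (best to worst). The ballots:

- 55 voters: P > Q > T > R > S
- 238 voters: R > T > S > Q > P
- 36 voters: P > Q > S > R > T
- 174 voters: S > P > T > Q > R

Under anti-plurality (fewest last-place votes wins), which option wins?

Q

Last-place votes: T 36, Q 0, R 174, P 238, S 55.
Q is ranked last by the fewest voters, so Q wins.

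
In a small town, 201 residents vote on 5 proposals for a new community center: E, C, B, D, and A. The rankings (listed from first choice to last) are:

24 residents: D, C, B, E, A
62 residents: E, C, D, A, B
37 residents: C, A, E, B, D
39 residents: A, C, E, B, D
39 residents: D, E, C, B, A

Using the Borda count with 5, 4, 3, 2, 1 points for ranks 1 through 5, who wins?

E: 24·2 + 62·5 + 37·3 + 39·3 + 39·4 = 742
C: 24·4 + 62·4 + 37·5 + 39·4 + 39·3 = 802
B: 24·3 + 62·1 + 37·2 + 39·2 + 39·2 = 364
D: 24·5 + 62·3 + 37·1 + 39·1 + 39·5 = 577
A: 24·1 + 62·2 + 37·4 + 39·5 + 39·1 = 530
C has the highest Borda score (802).

C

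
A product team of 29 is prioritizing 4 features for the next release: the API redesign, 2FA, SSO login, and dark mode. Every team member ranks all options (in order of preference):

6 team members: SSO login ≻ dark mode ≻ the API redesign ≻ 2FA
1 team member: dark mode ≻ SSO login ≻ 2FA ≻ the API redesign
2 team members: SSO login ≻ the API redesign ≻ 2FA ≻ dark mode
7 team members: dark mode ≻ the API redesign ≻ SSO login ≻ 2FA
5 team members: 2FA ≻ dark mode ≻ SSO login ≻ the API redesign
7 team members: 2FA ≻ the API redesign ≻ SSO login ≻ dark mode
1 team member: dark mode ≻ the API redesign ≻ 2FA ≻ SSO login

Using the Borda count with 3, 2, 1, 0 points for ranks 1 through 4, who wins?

the API redesign: 6·1 + 1·0 + 2·2 + 7·2 + 5·0 + 7·2 + 1·2 = 40
2FA: 6·0 + 1·1 + 2·1 + 7·0 + 5·3 + 7·3 + 1·1 = 40
SSO login: 6·3 + 1·2 + 2·3 + 7·1 + 5·1 + 7·1 + 1·0 = 45
dark mode: 6·2 + 1·3 + 2·0 + 7·3 + 5·2 + 7·0 + 1·3 = 49
dark mode has the highest Borda score (49).

dark mode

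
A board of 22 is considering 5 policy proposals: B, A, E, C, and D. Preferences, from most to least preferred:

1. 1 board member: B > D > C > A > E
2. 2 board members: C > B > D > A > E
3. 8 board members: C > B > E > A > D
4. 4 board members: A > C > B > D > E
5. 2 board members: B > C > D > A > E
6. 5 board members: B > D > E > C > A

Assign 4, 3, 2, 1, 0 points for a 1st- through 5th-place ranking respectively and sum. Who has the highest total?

B: 1·4 + 2·3 + 8·3 + 4·2 + 2·4 + 5·4 = 70
A: 1·1 + 2·1 + 8·1 + 4·4 + 2·1 + 5·0 = 29
E: 1·0 + 2·0 + 8·2 + 4·0 + 2·0 + 5·2 = 26
C: 1·2 + 2·4 + 8·4 + 4·3 + 2·3 + 5·1 = 65
D: 1·3 + 2·2 + 8·0 + 4·1 + 2·2 + 5·3 = 30
B has the highest Borda score (70).

B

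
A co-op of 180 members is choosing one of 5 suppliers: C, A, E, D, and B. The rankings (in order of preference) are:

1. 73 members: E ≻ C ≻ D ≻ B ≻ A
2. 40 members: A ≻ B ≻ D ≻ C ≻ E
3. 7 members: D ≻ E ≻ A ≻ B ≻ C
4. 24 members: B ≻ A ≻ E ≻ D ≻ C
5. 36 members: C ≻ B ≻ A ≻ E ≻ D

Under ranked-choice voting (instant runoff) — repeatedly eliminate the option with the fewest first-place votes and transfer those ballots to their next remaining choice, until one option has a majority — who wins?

Round 1: C 36, A 40, E 73, D 7, B 24. Eliminate D.
Round 2: C 36, A 40, E 80, B 24. Eliminate B.
Round 3: C 36, A 64, E 80. Eliminate C.
Round 4: A 100, E 80. A has a majority.

A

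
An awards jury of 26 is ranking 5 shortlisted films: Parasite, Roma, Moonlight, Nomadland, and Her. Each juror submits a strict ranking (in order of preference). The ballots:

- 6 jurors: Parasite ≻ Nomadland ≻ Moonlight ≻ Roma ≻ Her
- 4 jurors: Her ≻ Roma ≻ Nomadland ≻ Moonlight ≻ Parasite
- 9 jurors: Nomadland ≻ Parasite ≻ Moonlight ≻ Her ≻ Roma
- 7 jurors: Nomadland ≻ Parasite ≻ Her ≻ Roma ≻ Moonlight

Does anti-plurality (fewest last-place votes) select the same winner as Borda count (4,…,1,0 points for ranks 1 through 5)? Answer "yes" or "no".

Anti-plurality — last-place votes: Parasite 4, Roma 9, Moonlight 7, Nomadland 0, Her 6. Winner: Nomadland.
Borda — scores: Parasite 72, Roma 25, Moonlight 34, Nomadland 90, Her 39. Winner: Nomadland.
The two methods agree.

yes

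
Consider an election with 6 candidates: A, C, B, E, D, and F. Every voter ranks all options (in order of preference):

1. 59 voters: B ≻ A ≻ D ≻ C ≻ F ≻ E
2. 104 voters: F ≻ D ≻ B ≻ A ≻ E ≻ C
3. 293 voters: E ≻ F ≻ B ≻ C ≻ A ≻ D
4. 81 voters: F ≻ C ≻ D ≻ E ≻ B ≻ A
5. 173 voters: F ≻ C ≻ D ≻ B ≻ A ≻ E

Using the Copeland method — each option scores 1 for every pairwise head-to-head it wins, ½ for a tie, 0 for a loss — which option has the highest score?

A: loses to C, B, E, D, and F → score 0.
C: beats A and D; loses to B, E, and F → score 2.
B: beats A and C; loses to E, D, and F → score 2.
E: beats A, C, and B; loses to D and F → score 3.
D: beats A, B, and E; loses to C and F → score 3.
F: beats A, C, B, E, and D → score 5.
F has the best pairwise record.

F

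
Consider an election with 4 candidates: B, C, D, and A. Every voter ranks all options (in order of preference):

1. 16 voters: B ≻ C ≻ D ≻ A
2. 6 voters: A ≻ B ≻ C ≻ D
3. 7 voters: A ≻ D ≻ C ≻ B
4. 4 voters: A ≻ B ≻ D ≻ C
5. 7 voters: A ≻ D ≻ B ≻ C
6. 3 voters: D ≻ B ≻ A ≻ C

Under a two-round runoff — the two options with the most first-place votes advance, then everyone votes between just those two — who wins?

Round 1 first-place votes: B 16, C 0, D 3, A 24.
A and B advance.
Runoff: A is preferred to B by 24 voters; B by 19.
A wins the runoff.

A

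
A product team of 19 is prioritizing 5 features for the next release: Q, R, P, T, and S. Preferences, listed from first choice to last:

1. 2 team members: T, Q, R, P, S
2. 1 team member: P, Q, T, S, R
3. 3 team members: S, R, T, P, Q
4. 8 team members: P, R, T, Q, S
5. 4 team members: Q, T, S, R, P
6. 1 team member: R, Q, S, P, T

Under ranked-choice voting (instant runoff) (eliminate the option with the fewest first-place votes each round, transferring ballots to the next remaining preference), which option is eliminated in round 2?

T

Round 1: Q 4, R 1, P 9, T 2, S 3. Eliminate R.
Round 2: Q 5, P 9, T 2, S 3. Eliminate T.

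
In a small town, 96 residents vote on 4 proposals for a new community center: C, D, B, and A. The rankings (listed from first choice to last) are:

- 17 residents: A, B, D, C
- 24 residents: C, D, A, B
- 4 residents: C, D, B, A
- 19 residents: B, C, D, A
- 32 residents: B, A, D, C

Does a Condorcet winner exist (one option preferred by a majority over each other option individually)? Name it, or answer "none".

B

B vs C: 68–28 for B.
B vs D: 68–28 for B.
B vs A: 55–41 for B.
B beats every other option head-to-head.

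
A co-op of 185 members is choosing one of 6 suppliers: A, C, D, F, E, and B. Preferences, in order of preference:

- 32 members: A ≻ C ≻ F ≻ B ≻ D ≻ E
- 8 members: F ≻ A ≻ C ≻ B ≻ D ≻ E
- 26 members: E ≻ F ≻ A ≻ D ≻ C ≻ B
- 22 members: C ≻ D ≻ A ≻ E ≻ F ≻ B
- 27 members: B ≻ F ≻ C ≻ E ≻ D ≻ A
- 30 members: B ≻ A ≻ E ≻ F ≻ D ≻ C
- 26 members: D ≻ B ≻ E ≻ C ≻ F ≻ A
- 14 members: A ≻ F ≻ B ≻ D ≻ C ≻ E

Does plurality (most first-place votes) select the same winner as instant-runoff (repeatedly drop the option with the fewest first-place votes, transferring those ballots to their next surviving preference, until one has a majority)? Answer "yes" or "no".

no

Plurality — first-place votes: A 46, C 22, D 26, F 8, E 26, B 57. Winner: B.
Instant-runoff — R1 A 46, C 22, D 26, F 8, E 26, B 57 (F out); R2 A 54, C 22, D 26, E 26, B 57 (C out); R3 A 54, D 48, E 26, B 57 (E out); R4 A 80, D 48, B 57 (D out); R5 A 102, B 83 (A winner). Winner: A.
The two methods disagree.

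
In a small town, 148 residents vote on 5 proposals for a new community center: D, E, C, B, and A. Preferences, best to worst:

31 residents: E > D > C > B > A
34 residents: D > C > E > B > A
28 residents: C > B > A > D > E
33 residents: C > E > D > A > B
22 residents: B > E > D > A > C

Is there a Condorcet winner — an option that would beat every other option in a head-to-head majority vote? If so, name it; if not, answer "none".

Checking pairwise contests:
E beats D 86–62.
C beats E 95–53.
D beats C 87–61.
D beats B 98–50.
D beats A 120–28.
Every option loses at least one head-to-head, so there is no Condorcet winner.

none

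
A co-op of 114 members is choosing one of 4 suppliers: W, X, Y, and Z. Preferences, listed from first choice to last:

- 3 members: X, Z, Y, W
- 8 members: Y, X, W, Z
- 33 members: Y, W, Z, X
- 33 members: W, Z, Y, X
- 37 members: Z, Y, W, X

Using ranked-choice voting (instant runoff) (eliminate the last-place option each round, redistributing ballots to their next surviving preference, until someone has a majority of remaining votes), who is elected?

Round 1: W 33, X 3, Y 41, Z 37. Eliminate X.
Round 2: W 33, Y 41, Z 40. Eliminate W.
Round 3: Y 41, Z 73. Z has a majority.

Z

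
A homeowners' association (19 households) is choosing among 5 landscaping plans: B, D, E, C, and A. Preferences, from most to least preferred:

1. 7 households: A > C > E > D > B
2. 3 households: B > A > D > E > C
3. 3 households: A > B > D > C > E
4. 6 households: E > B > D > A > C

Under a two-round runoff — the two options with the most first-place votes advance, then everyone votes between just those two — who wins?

Round 1 first-place votes: B 3, D 0, E 6, C 0, A 10.
A and E advance.
Runoff: A is preferred to E by 13 voters; E by 6.
A wins the runoff.

A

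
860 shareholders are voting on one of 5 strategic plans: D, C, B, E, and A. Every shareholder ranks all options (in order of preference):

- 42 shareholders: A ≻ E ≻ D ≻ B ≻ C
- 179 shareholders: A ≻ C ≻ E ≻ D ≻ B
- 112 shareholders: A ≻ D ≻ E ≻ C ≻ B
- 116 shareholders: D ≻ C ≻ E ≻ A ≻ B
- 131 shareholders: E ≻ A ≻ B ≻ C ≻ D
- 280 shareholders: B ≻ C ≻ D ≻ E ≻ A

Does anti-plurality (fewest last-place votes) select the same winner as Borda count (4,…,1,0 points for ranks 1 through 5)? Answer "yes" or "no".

Anti-plurality — last-place votes: D 131, C 42, B 407, E 0, A 280. Winner: E.
Borda — scores: D 1623, C 1968, B 1424, E 1744, A 1841. Winner: C.
The two methods disagree.

no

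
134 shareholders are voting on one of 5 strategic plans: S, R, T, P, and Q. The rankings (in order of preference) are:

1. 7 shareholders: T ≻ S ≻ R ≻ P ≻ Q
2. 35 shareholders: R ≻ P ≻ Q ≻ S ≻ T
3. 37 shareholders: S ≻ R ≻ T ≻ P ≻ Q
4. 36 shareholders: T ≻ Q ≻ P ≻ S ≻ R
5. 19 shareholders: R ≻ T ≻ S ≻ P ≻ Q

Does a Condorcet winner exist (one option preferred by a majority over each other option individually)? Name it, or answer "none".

Checking pairwise contests:
P beats S 71–63.
S beats R 80–54.
S beats T 72–62.
R beats P 98–36.
R beats Q 98–36.
Every option loses at least one head-to-head, so there is no Condorcet winner.

none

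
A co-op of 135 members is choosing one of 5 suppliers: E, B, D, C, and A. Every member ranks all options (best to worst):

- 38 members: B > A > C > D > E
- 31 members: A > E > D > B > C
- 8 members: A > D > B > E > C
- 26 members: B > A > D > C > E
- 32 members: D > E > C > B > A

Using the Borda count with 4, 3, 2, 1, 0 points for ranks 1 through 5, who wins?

E: 38·0 + 31·3 + 8·1 + 26·0 + 32·3 = 197
B: 38·4 + 31·1 + 8·2 + 26·4 + 32·1 = 335
D: 38·1 + 31·2 + 8·3 + 26·2 + 32·4 = 304
C: 38·2 + 31·0 + 8·0 + 26·1 + 32·2 = 166
A: 38·3 + 31·4 + 8·4 + 26·3 + 32·0 = 348
A has the highest Borda score (348).

A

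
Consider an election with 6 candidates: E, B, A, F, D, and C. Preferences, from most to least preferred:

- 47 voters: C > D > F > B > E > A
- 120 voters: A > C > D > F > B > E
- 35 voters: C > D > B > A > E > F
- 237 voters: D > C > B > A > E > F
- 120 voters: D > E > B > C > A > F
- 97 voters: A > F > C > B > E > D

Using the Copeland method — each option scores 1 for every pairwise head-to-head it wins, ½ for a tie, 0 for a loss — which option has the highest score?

E: beats F; loses to B, A, D, and C → score 1.
B: beats E, A, and F; loses to D and C → score 3.
A: beats E and F; loses to B, D, and C → score 2.
F: loses to E, B, A, D, and C → score 0.
D: beats E, B, A, F, and C → score 5.
C: beats E, B, A, and F; loses to D → score 4.
D has the best pairwise record.

D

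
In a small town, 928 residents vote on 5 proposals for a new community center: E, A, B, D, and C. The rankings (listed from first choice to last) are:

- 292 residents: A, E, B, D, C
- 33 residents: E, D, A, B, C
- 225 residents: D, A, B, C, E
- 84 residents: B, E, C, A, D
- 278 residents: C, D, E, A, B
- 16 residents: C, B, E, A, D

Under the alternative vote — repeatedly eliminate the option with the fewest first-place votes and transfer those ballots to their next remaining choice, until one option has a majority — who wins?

Round 1: E 33, A 292, B 84, D 225, C 294. Eliminate E.
Round 2: A 292, B 84, D 258, C 294. Eliminate B.
Round 3: A 292, D 258, C 378. Eliminate D.
Round 4: A 550, C 378. A has a majority.

A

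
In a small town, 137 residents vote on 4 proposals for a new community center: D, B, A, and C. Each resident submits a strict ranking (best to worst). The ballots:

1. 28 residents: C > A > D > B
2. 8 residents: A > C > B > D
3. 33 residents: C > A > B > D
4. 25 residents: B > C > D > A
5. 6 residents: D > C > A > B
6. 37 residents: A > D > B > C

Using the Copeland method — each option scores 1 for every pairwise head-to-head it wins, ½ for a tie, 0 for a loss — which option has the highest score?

D: beats B; loses to A and C → score 1.
B: loses to D, A, and C → score 0.
A: beats D and B; loses to C → score 2.
C: beats D, B, and A → score 3.
C has the best pairwise record.

C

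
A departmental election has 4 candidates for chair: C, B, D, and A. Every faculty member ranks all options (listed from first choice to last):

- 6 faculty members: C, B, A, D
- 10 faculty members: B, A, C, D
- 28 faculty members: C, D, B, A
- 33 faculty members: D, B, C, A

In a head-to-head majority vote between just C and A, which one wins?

Voters preferring C to A: 67; preferring A to C: 10.
C wins the head-to-head.

C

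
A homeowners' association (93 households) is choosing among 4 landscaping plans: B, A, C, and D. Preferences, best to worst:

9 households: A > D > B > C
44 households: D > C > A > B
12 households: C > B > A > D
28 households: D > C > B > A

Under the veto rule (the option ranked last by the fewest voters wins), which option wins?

C

Last-place votes: B 44, A 28, C 9, D 12.
C is ranked last by the fewest voters, so C wins.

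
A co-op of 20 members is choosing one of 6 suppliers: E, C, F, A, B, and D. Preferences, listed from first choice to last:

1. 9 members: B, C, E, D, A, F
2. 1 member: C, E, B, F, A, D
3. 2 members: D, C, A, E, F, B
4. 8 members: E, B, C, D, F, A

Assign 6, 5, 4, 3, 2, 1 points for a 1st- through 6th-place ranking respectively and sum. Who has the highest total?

B

E: 9·4 + 1·5 + 2·3 + 8·6 = 95
C: 9·5 + 1·6 + 2·5 + 8·4 = 93
F: 9·1 + 1·3 + 2·2 + 8·2 = 32
A: 9·2 + 1·2 + 2·4 + 8·1 = 36
B: 9·6 + 1·4 + 2·1 + 8·5 = 100
D: 9·3 + 1·1 + 2·6 + 8·3 = 64
B has the highest Borda score (100).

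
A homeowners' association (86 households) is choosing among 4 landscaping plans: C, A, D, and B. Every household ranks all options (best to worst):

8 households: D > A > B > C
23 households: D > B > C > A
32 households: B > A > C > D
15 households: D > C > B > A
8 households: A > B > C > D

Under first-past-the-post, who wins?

First-place votes: C 0, A 8, D 46, B 32.
D has the most first-place votes.

D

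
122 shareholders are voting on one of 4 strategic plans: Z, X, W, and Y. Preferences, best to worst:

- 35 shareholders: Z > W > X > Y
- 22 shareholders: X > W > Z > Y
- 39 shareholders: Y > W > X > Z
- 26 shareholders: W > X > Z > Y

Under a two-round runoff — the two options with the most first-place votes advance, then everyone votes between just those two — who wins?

Z

Round 1 first-place votes: Z 35, X 22, W 26, Y 39.
Y and Z advance.
Runoff: Y is preferred to Z by 39 voters; Z by 83.
Z wins the runoff.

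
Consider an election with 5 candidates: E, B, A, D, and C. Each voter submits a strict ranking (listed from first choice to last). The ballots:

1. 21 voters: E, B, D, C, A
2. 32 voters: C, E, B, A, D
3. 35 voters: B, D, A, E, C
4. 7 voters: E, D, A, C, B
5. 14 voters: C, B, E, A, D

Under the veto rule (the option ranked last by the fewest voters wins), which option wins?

E

Last-place votes: E 0, B 7, A 21, D 46, C 35.
E is ranked last by the fewest voters, so E wins.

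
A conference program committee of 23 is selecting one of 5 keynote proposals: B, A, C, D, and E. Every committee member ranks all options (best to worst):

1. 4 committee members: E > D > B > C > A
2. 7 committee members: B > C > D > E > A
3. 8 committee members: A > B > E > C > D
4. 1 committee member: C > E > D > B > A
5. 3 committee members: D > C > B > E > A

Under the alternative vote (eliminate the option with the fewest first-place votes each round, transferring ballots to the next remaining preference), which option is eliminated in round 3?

Round 1: B 7, A 8, C 1, D 3, E 4. Eliminate C.
Round 2: B 7, A 8, D 3, E 5. Eliminate D.
Round 3: B 10, A 8, E 5. Eliminate E.

E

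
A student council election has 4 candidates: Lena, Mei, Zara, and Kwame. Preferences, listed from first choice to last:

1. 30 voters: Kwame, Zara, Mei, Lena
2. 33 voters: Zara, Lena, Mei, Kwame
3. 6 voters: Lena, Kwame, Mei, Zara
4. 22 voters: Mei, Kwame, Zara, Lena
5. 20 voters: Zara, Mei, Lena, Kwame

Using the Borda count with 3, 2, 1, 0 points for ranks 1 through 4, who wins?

Lena: 30·0 + 33·2 + 6·3 + 22·0 + 20·1 = 104
Mei: 30·1 + 33·1 + 6·1 + 22·3 + 20·2 = 175
Zara: 30·2 + 33·3 + 6·0 + 22·1 + 20·3 = 241
Kwame: 30·3 + 33·0 + 6·2 + 22·2 + 20·0 = 146
Zara has the highest Borda score (241).

Zara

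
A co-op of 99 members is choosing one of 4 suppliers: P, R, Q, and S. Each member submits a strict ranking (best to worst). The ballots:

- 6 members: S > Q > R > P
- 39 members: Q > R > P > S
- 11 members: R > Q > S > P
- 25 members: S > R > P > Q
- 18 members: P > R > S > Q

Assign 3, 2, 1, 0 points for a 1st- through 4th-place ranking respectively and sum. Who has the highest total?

R

P: 6·0 + 39·1 + 11·0 + 25·1 + 18·3 = 118
R: 6·1 + 39·2 + 11·3 + 25·2 + 18·2 = 203
Q: 6·2 + 39·3 + 11·2 + 25·0 + 18·0 = 151
S: 6·3 + 39·0 + 11·1 + 25·3 + 18·1 = 122
R has the highest Borda score (203).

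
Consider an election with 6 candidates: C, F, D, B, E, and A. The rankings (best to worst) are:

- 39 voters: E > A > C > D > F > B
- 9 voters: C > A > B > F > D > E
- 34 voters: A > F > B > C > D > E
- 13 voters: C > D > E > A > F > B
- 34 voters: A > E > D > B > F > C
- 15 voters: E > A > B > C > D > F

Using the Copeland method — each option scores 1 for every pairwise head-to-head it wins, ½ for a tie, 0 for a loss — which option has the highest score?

C: beats F and D; loses to B, E, and A → score 2.
F: beats B; loses to C, D, E, and A → score 1.
D: beats F and B; loses to C, E, and A → score 2.
B: beats C; loses to F, D, E, and A → score 1.
E: beats C, F, D, and B; loses to A → score 4.
A: beats C, F, D, B, and E → score 5.
A has the best pairwise record.

A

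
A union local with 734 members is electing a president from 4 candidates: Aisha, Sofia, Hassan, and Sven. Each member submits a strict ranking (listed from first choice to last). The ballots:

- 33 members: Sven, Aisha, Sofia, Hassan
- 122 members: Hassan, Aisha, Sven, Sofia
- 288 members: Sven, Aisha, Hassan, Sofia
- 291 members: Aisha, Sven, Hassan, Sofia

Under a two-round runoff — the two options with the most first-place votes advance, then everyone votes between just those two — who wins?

Aisha

Round 1 first-place votes: Aisha 291, Sofia 0, Hassan 122, Sven 321.
Sven and Aisha advance.
Runoff: Sven is preferred to Aisha by 321 voters; Aisha by 413.
Aisha wins the runoff.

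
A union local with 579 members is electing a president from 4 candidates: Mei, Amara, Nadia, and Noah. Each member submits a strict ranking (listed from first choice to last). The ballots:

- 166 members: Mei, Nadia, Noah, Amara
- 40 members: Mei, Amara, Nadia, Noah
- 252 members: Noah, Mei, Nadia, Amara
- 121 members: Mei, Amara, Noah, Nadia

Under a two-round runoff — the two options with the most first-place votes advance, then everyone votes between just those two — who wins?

Round 1 first-place votes: Mei 327, Amara 0, Nadia 0, Noah 252.
Mei and Noah advance.
Runoff: Mei is preferred to Noah by 327 voters; Noah by 252.
Mei wins the runoff.

Mei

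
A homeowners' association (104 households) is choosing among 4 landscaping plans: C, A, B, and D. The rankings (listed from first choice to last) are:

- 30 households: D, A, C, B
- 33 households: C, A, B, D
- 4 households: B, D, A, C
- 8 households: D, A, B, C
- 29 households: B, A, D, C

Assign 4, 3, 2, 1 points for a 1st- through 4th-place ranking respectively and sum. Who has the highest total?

A

C: 30·2 + 33·4 + 4·1 + 8·1 + 29·1 = 233
A: 30·3 + 33·3 + 4·2 + 8·3 + 29·3 = 308
B: 30·1 + 33·2 + 4·4 + 8·2 + 29·4 = 244
D: 30·4 + 33·1 + 4·3 + 8·4 + 29·2 = 255
A has the highest Borda score (308).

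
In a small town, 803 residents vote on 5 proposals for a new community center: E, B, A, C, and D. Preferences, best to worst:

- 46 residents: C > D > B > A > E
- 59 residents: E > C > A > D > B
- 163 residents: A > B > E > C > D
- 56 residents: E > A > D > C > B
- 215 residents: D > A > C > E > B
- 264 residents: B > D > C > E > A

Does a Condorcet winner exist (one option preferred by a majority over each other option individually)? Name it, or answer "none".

none

Checking pairwise contests:
B beats E 473–330.
A beats B 493–310.
D beats A 525–278.
B beats C 427–376.
B beats D 427–376.
Every option loses at least one head-to-head, so there is no Condorcet winner.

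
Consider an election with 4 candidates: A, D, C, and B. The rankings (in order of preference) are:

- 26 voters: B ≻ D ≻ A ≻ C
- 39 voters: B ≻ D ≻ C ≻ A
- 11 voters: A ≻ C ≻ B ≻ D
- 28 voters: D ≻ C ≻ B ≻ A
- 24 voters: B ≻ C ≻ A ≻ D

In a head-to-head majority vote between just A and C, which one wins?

C

Voters preferring A to C: 37; preferring C to A: 91.
C wins the head-to-head.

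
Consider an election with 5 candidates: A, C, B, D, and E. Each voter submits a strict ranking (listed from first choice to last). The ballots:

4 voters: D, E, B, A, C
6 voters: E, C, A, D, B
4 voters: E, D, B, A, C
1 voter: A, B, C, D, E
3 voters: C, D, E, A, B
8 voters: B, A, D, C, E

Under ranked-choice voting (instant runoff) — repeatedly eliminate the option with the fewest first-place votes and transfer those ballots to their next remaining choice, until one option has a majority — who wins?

E

Round 1: A 1, C 3, B 8, D 4, E 10. Eliminate A.
Round 2: C 3, B 9, D 4, E 10. Eliminate C.
Round 3: B 9, D 7, E 10. Eliminate D.
Round 4: B 9, E 17. E has a majority.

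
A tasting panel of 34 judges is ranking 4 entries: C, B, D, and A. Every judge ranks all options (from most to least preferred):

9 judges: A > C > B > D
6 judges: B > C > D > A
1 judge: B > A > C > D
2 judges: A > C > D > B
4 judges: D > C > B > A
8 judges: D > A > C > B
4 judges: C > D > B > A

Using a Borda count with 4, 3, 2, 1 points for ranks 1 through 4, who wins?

C

C: 9·3 + 6·3 + 1·2 + 2·3 + 4·3 + 8·2 + 4·4 = 97
B: 9·2 + 6·4 + 1·4 + 2·1 + 4·2 + 8·1 + 4·2 = 72
D: 9·1 + 6·2 + 1·1 + 2·2 + 4·4 + 8·4 + 4·3 = 86
A: 9·4 + 6·1 + 1·3 + 2·4 + 4·1 + 8·3 + 4·1 = 85
C has the highest Borda score (97).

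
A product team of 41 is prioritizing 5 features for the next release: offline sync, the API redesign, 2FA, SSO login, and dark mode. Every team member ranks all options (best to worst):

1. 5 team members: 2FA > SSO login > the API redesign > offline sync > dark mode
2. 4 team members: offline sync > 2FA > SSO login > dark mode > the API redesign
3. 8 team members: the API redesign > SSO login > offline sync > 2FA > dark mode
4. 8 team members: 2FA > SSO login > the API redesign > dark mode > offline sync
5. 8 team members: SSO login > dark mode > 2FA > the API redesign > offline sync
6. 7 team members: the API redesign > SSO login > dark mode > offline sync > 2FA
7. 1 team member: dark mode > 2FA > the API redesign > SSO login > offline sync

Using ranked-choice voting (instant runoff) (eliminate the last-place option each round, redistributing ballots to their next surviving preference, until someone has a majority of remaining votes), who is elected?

2FA

Round 1: offline sync 4, the API redesign 15, 2FA 13, SSO login 8, dark mode 1. Eliminate dark mode.
Round 2: offline sync 4, the API redesign 15, 2FA 14, SSO login 8. Eliminate offline sync.
Round 3: the API redesign 15, 2FA 18, SSO login 8. Eliminate SSO login.
Round 4: the API redesign 15, 2FA 26. 2FA has a majority.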